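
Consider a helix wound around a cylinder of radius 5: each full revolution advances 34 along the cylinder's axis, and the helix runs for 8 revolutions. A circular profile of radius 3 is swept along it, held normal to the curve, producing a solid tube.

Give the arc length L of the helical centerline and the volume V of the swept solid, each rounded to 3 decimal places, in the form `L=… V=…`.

2πR = 2π·5 = 31.415927
per-turn = √(31.415927² + 34²) = √(986.9604 + 1156) = √2142.9604 = 46.292121
L = 8 × 46.292121 = 370.336966
V = π·3² × L = 28.274334 × 370.336966 = 10471.031017

L=370.337 V=10471.031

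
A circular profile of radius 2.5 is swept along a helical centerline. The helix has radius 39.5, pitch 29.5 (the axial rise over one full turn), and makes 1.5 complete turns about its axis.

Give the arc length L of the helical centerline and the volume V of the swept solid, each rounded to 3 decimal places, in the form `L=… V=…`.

L=374.899 V=7361.131

2πR = 2π·39.5 = 248.185820
per-turn = √(248.185820² + 29.5²) = √(61596.2011 + 870.25) = √62466.4511 = 249.932893
L = 1.5 × 249.932893 = 374.899340
V = π·2.5² × L = 19.634954 × 374.899340 = 7361.131321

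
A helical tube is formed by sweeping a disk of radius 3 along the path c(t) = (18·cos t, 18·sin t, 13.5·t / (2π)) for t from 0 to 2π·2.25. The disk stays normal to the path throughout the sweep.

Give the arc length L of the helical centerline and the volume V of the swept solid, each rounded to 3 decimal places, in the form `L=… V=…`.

2πR = 2π·18 = 113.097336
per-turn = √(113.097336² + 13.5²) = √(12791.0073 + 182.25) = √12973.2573 = 113.900208
L = 2.25 × 113.900208 = 256.275467
V = π·3² × L = 28.274334 × 256.275467 = 7246.018126

L=256.275 V=7246.018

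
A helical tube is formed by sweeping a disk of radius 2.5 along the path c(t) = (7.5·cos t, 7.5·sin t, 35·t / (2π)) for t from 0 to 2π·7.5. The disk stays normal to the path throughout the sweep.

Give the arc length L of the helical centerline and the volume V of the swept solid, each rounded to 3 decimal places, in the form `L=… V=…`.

2πR = 2π·7.5 = 47.123890
per-turn = √(47.123890² + 35²) = √(2220.6610 + 1225) = √3445.6610 = 58.699753
L = 7.5 × 58.699753 = 440.248147
V = π·2.5² × L = 19.634954 × 440.248147 = 8644.252147

L=440.248 V=8644.252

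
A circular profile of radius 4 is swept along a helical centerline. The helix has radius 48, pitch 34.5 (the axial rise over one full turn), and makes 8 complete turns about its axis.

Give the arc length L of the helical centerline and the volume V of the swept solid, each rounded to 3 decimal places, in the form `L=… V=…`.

L=2428.478 V=122068.620

2πR = 2π·48 = 301.592895
per-turn = √(301.592895² + 34.5²) = √(90958.2742 + 1190.25) = √92148.5242 = 303.559754
L = 8 × 303.559754 = 2428.478031
V = π·4² × L = 50.265482 × 2428.478031 = 122068.619857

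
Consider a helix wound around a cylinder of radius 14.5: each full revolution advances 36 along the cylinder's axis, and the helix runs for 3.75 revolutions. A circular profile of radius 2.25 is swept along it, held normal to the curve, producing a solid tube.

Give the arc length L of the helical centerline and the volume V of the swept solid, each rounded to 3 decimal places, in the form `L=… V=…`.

2πR = 2π·14.5 = 91.106187
per-turn = √(91.106187² + 36²) = √(8300.3373 + 1296) = √9596.3373 = 97.960897
L = 3.75 × 97.960897 = 367.353363
V = π·2.25² × L = 15.904313 × 367.353363 = 5842.502796

L=367.353 V=5842.503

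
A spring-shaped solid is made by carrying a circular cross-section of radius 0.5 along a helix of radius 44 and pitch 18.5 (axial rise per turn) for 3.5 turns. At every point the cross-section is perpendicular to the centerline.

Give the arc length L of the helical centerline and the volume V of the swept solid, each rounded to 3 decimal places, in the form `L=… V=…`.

2πR = 2π·44 = 276.460154
per-turn = √(276.460154² + 18.5²) = √(76430.2165 + 342.25) = √76772.4665 = 277.078448
L = 3.5 × 277.078448 = 969.774569
V = π·0.5² × L = 0.785398 × 969.774569 = 761.659165

L=969.775 V=761.659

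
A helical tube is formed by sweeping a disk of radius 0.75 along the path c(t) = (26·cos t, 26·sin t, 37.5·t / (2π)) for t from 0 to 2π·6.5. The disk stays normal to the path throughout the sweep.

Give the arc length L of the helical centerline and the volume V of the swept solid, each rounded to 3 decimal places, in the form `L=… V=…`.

L=1089.476 V=1925.262

2πR = 2π·26 = 163.362818
per-turn = √(163.362818² + 37.5²) = √(26687.4103 + 1406.25) = √28093.6603 = 167.611635
L = 6.5 × 167.611635 = 1089.475630
V = π·0.75² × L = 1.767146 × 1089.475630 = 1925.262357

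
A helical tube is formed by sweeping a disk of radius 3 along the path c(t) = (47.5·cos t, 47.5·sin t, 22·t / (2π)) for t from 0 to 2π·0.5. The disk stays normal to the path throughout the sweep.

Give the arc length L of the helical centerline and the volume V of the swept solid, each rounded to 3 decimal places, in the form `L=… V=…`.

2πR = 2π·47.5 = 298.451302
per-turn = √(298.451302² + 22²) = √(89073.1797 + 484) = √89557.1797 = 299.261056
L = 0.5 × 299.261056 = 149.630528
V = π·3² × L = 28.274334 × 149.630528 = 4230.703510

L=149.631 V=4230.704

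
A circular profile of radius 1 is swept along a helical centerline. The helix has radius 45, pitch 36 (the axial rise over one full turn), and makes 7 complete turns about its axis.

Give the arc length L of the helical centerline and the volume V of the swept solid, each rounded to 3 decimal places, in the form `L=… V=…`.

L=1995.182 V=6268.048

2πR = 2π·45 = 282.743339
per-turn = √(282.743339² + 36²) = √(79943.7956 + 1296) = √81239.7956 = 285.025956
L = 7 × 285.025956 = 1995.181693
V = π·1² × L = 3.141593 × 1995.181693 = 6268.048148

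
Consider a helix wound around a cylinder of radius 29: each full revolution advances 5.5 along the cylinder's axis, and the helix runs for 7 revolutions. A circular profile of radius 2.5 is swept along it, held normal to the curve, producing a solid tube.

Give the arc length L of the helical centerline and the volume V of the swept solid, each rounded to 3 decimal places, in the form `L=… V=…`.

2πR = 2π·29 = 182.212374
per-turn = √(182.212374² + 5.5²) = √(33201.3492 + 30.25) = √33231.5992 = 182.295363
L = 7 × 182.295363 = 1276.067538
V = π·2.5² × L = 19.634954 × 1276.067538 = 25055.527514

L=1276.068 V=25055.528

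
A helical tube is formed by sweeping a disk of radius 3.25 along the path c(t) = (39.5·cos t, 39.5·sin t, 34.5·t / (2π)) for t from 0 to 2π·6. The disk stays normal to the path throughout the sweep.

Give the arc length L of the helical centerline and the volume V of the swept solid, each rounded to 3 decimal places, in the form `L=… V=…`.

2πR = 2π·39.5 = 248.185820
per-turn = √(248.185820² + 34.5²) = √(61596.2011 + 1190.25) = √62786.4511 = 250.572247
L = 6 × 250.572247 = 1503.433483
V = π·3.25² × L = 33.183072 × 1503.433483 = 49888.542127

L=1503.433 V=49888.542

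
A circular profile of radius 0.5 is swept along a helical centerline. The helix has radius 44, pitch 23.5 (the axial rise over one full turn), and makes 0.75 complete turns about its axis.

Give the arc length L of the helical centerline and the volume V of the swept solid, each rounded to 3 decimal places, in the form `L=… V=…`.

L=208.093 V=163.436

2πR = 2π·44 = 276.460154
per-turn = √(276.460154² + 23.5²) = √(76430.2165 + 552.25) = √76982.4665 = 277.457144
L = 0.75 × 277.457144 = 208.092858
V = π·0.5² × L = 0.785398 × 208.092858 = 163.435748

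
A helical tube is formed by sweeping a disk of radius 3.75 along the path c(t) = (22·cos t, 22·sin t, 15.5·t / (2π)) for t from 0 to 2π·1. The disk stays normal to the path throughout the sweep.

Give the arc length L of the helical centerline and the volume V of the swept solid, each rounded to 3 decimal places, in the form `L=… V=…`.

L=139.096 V=6145.090

2πR = 2π·22 = 138.230077
per-turn = √(138.230077² + 15.5²) = √(19107.5541 + 240.25) = √19347.8041 = 139.096384
L = 1 × 139.096384 = 139.096384
V = π·3.75² × L = 44.178647 × 139.096384 = 6145.090017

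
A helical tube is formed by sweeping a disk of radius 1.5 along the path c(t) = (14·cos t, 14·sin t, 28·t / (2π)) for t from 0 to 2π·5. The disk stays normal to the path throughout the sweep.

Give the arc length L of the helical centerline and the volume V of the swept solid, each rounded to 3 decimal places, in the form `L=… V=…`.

L=461.567 V=3262.626

2πR = 2π·14 = 87.964594
per-turn = √(87.964594² + 28²) = √(7737.7699 + 784) = √8521.7699 = 92.313433
L = 5 × 92.313433 = 461.567163
V = π·1.5² × L = 7.068583 × 461.567163 = 3262.626021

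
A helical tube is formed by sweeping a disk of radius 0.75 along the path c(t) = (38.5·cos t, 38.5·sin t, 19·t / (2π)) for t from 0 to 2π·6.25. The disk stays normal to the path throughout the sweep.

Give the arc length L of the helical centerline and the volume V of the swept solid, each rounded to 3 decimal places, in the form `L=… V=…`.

2πR = 2π·38.5 = 241.902634
per-turn = √(241.902634² + 19²) = √(58516.8845 + 361) = √58877.8845 = 242.647655
L = 6.25 × 242.647655 = 1516.547844
V = π·0.75² × L = 1.767146 × 1516.547844 = 2679.961256

L=1516.548 V=2679.961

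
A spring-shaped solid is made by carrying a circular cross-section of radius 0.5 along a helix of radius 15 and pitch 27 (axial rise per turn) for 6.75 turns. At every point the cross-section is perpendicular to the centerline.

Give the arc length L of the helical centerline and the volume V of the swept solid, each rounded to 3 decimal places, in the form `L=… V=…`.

2πR = 2π·15 = 94.247780
per-turn = √(94.247780² + 27²) = √(8882.6440 + 729) = √9611.6440 = 98.038992
L = 6.75 × 98.038992 = 661.763196
V = π·0.5² × L = 0.785398 × 661.763196 = 519.747599

L=661.763 V=519.748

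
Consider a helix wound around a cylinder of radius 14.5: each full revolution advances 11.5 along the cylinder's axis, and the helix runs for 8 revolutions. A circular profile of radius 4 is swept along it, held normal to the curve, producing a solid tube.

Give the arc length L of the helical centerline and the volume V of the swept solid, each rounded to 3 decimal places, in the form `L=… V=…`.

2πR = 2π·14.5 = 91.106187
per-turn = √(91.106187² + 11.5²) = √(8300.3373 + 132.25) = √8432.5873 = 91.829120
L = 8 × 91.829120 = 734.632961
V = π·4² × L = 50.265482 × 734.632961 = 36926.680210

L=734.633 V=36926.680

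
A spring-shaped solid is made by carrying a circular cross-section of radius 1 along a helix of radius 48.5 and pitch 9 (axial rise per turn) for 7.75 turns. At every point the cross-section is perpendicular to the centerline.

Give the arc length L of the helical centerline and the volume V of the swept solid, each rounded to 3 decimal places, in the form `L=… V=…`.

L=2362.722 V=7422.710

2πR = 2π·48.5 = 304.734487
per-turn = √(304.734487² + 9²) = √(92863.1078 + 81) = √92944.1078 = 304.867361
L = 7.75 × 304.867361 = 2362.722048
V = π·1² × L = 3.141593 × 2362.722048 = 7422.710228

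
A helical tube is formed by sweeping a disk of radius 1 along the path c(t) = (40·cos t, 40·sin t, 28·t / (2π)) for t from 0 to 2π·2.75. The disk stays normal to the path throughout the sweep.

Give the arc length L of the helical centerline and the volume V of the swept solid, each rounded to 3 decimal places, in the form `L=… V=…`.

2πR = 2π·40 = 251.327412
per-turn = √(251.327412² + 28²) = √(63165.4682 + 784) = √63949.4682 = 252.882321
L = 2.75 × 252.882321 = 695.426382
V = π·1² × L = 3.141593 × 695.426382 = 2184.746413

L=695.426 V=2184.746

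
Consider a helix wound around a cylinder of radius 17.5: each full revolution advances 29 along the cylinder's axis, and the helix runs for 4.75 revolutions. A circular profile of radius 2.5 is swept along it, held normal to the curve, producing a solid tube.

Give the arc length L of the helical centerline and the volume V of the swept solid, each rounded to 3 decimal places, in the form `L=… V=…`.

L=540.150 V=10605.814

2πR = 2π·17.5 = 109.955743
per-turn = √(109.955743² + 29²) = √(12090.2654 + 841) = √12931.2654 = 113.715722
L = 4.75 × 113.715722 = 540.149679
V = π·2.5² × L = 19.634954 × 540.149679 = 10605.814140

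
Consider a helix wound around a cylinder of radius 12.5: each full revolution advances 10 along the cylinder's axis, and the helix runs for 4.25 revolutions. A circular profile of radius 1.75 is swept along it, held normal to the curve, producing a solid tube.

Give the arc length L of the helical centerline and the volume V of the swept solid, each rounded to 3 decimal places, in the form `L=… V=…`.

2πR = 2π·12.5 = 78.539816
per-turn = √(78.539816² + 10²) = √(6168.5028 + 100) = √6268.5028 = 79.173877
L = 4.25 × 79.173877 = 336.488976
V = π·1.75² × L = 9.621128 × 336.488976 = 3237.403340

L=336.489 V=3237.403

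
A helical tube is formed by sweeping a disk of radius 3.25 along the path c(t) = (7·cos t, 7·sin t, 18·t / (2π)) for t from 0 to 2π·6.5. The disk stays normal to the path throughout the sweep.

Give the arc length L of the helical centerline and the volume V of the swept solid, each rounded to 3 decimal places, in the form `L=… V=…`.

L=308.900 V=10250.250

2πR = 2π·7 = 43.982297
per-turn = √(43.982297² + 18²) = √(1934.4425 + 324) = √2258.4425 = 47.523073
L = 6.5 × 47.523073 = 308.899974
V = π·3.25² × L = 33.183072 × 308.899974 = 10250.250209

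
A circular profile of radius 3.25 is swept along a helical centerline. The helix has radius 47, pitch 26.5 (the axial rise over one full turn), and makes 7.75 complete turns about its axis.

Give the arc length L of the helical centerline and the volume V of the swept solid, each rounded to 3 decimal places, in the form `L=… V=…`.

2πR = 2π·47 = 295.309709
per-turn = √(295.309709² + 26.5²) = √(87207.8245 + 702.25) = √87910.0745 = 296.496331
L = 7.75 × 296.496331 = 2297.846568
V = π·3.25² × L = 33.183072 × 2297.846568 = 76249.609030

L=2297.847 V=76249.609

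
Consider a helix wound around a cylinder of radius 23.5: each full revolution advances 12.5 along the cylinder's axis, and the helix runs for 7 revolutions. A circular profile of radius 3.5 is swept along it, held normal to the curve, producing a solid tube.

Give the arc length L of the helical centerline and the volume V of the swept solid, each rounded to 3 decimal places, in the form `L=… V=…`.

2πR = 2π·23.5 = 147.654855
per-turn = √(147.654855² + 12.5²) = √(21801.9561 + 156.25) = √21958.2061 = 148.183016
L = 7 × 148.183016 = 1037.281109
V = π·3.5² × L = 38.484510 × 1037.281109 = 39919.255235

L=1037.281 V=39919.255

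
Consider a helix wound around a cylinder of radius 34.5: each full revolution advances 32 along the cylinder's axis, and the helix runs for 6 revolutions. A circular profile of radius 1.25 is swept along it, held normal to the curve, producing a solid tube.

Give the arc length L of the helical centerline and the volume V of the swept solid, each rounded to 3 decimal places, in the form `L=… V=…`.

L=1314.715 V=6453.591

2πR = 2π·34.5 = 216.769893
per-turn = √(216.769893² + 32²) = √(46989.1866 + 1024) = √48013.1866 = 219.119115
L = 6 × 219.119115 = 1314.714690
V = π·1.25² × L = 4.908739 × 1314.714690 = 6453.590643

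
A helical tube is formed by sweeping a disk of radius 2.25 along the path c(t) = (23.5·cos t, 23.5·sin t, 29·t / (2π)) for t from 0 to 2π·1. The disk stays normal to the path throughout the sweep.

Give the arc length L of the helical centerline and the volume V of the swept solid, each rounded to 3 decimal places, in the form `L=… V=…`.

L=150.476 V=2393.214

2πR = 2π·23.5 = 147.654855
per-turn = √(147.654855² + 29²) = √(21801.9561 + 841) = √22642.9561 = 150.475766
L = 1 × 150.475766 = 150.475766
V = π·2.25² × L = 15.904313 × 150.475766 = 2393.213651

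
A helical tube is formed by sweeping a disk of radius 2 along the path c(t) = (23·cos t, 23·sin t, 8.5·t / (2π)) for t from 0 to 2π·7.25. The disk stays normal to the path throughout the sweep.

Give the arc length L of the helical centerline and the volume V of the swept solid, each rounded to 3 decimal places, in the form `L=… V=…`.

L=1049.532 V=13188.807

2πR = 2π·23 = 144.513262
per-turn = √(144.513262² + 8.5²) = √(20884.0829 + 72.25) = √20956.3329 = 144.763023
L = 7.25 × 144.763023 = 1049.531919
V = π·2² × L = 12.566371 × 1049.531919 = 13188.807064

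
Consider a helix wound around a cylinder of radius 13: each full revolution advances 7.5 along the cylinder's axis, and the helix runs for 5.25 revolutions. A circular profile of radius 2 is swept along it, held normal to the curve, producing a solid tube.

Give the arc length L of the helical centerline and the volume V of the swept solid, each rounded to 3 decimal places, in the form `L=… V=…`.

L=430.631 V=5411.473

2πR = 2π·13 = 81.681409
per-turn = √(81.681409² + 7.5²) = √(6671.8526 + 56.25) = √6728.1026 = 82.025012
L = 5.25 × 82.025012 = 430.631312
V = π·2² × L = 12.566371 × 430.631312 = 5411.472670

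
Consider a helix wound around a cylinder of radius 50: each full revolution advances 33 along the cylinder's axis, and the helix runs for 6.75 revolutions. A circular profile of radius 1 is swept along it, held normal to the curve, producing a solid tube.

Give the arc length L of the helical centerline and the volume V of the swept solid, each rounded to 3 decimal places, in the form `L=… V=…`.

L=2132.242 V=6698.636

2πR = 2π·50 = 314.159265
per-turn = √(314.159265² + 33²) = √(98696.0440 + 1089) = √99785.0440 = 315.887708
L = 6.75 × 315.887708 = 2132.242028
V = π·1² × L = 3.141593 × 2132.242028 = 6698.635892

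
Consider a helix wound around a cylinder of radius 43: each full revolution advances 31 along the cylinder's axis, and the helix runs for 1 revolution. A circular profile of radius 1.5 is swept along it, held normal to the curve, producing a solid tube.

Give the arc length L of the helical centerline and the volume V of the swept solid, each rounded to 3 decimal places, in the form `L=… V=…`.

L=271.950 V=1922.299

2πR = 2π·43 = 270.176968
per-turn = √(270.176968² + 31²) = √(72995.5942 + 961) = √73956.5942 = 271.949617
L = 1 × 271.949617 = 271.949617
V = π·1.5² × L = 7.068583 × 271.949617 = 1922.298567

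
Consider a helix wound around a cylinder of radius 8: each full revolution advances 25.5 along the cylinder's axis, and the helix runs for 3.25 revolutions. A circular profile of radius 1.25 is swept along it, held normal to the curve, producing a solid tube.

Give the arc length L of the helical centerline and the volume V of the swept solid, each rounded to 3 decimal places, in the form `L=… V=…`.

2πR = 2π·8 = 50.265482
per-turn = √(50.265482² + 25.5²) = √(2526.6187 + 650.25) = √3176.8687 = 56.363718
L = 3.25 × 56.363718 = 183.182084
V = π·1.25² × L = 4.908739 × 183.182084 = 899.192952

L=183.182 V=899.193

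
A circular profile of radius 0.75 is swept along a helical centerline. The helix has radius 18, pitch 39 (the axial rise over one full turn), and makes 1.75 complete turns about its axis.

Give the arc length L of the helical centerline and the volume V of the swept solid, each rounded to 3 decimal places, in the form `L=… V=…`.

2πR = 2π·18 = 113.097336
per-turn = √(113.097336² + 39²) = √(12791.0073 + 1521) = √14312.0073 = 119.632802
L = 1.75 × 119.632802 = 209.357403
V = π·0.75² × L = 1.767146 × 209.357403 = 369.965070

L=209.357 V=369.965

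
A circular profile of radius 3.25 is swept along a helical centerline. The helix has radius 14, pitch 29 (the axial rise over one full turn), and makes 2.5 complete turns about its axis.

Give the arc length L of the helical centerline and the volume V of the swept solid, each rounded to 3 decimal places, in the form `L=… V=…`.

2πR = 2π·14 = 87.964594
per-turn = √(87.964594² + 29²) = √(7737.7699 + 841) = √8578.7699 = 92.621649
L = 2.5 × 92.621649 = 231.554122
V = π·3.25² × L = 33.183072 × 231.554122 = 7683.677206

L=231.554 V=7683.677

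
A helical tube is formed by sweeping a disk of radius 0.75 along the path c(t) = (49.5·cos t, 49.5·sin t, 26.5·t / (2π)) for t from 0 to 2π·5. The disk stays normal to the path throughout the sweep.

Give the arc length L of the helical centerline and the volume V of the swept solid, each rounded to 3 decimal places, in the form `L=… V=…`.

L=1560.723 V=2758.025

2πR = 2π·49.5 = 311.017673
per-turn = √(311.017673² + 26.5²) = √(96731.9927 + 702.25) = √97434.2427 = 312.144586
L = 5 × 312.144586 = 1560.722931
V = π·0.75² × L = 1.767146 × 1560.722931 = 2758.025079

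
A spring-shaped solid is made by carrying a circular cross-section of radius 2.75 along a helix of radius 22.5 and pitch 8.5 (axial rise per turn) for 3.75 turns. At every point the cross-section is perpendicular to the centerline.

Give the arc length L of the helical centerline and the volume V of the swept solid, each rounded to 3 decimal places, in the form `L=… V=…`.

2πR = 2π·22.5 = 141.371669
per-turn = √(141.371669² + 8.5²) = √(19985.9489 + 72.25) = √20058.1989 = 141.626971
L = 3.75 × 141.626971 = 531.101141
V = π·2.75² × L = 23.758294 × 531.101141 = 12618.057292

L=531.101 V=12618.057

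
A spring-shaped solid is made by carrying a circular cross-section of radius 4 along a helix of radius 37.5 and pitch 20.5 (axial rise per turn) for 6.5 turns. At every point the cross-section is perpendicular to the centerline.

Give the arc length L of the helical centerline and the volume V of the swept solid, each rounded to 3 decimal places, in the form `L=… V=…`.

L=1537.312 V=77273.738

2πR = 2π·37.5 = 235.619449
per-turn = √(235.619449² + 20.5²) = √(55516.5248 + 420.25) = √55936.7748 = 236.509566
L = 6.5 × 236.509566 = 1537.312178
V = π·4² × L = 50.265482 × 1537.312178 = 77273.738328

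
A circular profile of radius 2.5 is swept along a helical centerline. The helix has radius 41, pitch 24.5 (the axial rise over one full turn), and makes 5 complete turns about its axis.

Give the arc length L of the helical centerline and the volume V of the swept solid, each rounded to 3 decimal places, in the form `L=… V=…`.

2πR = 2π·41 = 257.610598
per-turn = √(257.610598² + 24.5²) = √(66363.2200 + 600.25) = √66963.4700 = 258.773009
L = 5 × 258.773009 = 1293.865043
V = π·2.5² × L = 19.634954 × 1293.865043 = 25404.980714

L=1293.865 V=25404.981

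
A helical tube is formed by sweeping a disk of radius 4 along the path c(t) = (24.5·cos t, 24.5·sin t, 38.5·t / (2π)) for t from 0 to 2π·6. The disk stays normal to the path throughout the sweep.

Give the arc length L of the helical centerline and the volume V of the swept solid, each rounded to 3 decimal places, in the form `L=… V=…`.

2πR = 2π·24.5 = 153.938040
per-turn = √(153.938040² + 38.5²) = √(23696.9202 + 1482.25) = √25179.1702 = 158.679457
L = 6 × 158.679457 = 952.076744
V = π·4² × L = 50.265482 × 952.076744 = 47856.596862

L=952.077 V=47856.597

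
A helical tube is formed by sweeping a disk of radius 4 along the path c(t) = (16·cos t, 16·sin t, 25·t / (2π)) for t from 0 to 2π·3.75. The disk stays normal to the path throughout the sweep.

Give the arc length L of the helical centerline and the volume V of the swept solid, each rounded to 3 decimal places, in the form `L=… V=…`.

2πR = 2π·16 = 100.530965
per-turn = √(100.530965² + 25²) = √(10106.4749 + 625) = √10731.4749 = 103.592832
L = 3.75 × 103.592832 = 388.473121
V = π·4² × L = 50.265482 × 388.473121 = 19526.788858

L=388.473 V=19526.789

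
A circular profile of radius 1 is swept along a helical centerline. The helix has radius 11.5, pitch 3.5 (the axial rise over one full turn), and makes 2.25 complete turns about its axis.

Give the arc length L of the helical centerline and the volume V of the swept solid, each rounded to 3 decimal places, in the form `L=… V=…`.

2πR = 2π·11.5 = 72.256631
per-turn = √(72.256631² + 3.5²) = √(5221.0207 + 12.25) = √5233.2707 = 72.341349
L = 2.25 × 72.341349 = 162.768035
V = π·1² × L = 3.141593 × 162.768035 = 511.350861

L=162.768 V=511.351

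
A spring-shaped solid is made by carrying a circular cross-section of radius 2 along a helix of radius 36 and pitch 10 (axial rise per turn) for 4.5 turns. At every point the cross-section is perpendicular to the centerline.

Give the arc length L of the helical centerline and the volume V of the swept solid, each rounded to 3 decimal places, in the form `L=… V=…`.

2πR = 2π·36 = 226.194671
per-turn = √(226.194671² + 10²) = √(51164.0292 + 100) = √51264.0292 = 226.415612
L = 4.5 × 226.415612 = 1018.870253
V = π·2² × L = 12.566371 × 1018.870253 = 12803.501202

L=1018.870 V=12803.501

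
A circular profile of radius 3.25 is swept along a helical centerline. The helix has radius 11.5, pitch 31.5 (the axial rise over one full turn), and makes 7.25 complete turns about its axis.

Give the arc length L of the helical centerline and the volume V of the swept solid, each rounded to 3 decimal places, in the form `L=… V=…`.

L=571.476 V=18963.336

2πR = 2π·11.5 = 72.256631
per-turn = √(72.256631² + 31.5²) = √(5221.0207 + 992.25) = √6213.2707 = 78.824303
L = 7.25 × 78.824303 = 571.476196
V = π·3.25² × L = 33.183072 × 571.476196 = 18963.335990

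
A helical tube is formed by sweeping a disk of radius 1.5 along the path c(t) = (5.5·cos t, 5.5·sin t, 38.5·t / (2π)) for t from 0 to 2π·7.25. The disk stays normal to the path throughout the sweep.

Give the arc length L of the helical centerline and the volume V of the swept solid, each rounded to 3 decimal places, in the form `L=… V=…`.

2πR = 2π·5.5 = 34.557519
per-turn = √(34.557519² + 38.5²) = √(1194.2221 + 1482.25) = √2676.4721 = 51.734632
L = 7.25 × 51.734632 = 375.076081
V = π·1.5² × L = 7.068583 × 375.076081 = 2651.256586

L=375.076 V=2651.257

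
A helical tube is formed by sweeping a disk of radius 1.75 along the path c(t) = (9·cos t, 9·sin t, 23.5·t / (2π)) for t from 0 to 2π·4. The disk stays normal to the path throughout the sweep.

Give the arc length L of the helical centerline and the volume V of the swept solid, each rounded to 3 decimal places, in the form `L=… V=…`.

2πR = 2π·9 = 56.548668
per-turn = √(56.548668² + 23.5²) = √(3197.7518 + 552.25) = √3750.0018 = 61.237258
L = 4 × 61.237258 = 244.949034
V = π·1.75² × L = 9.621128 × 244.949034 = 2356.685887

L=244.949 V=2356.686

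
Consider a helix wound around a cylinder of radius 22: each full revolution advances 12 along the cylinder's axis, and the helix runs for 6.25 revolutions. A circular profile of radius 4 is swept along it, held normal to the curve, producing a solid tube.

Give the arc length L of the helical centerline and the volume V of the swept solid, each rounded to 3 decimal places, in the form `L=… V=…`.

2πR = 2π·22 = 138.230077
per-turn = √(138.230077² + 12²) = √(19107.5541 + 144) = √19251.5541 = 138.749970
L = 6.25 × 138.749970 = 867.187311
V = π·4² × L = 50.265482 × 867.187311 = 43589.588582

L=867.187 V=43589.589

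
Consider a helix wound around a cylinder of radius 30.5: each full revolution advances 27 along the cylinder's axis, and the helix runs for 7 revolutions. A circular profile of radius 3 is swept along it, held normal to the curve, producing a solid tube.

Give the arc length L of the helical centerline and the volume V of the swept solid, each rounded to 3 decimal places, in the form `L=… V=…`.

2πR = 2π·30.5 = 191.637152
per-turn = √(191.637152² + 27²) = √(36724.7980 + 729) = √37453.7980 = 193.529837
L = 7 × 193.529837 = 1354.708862
V = π·3² × L = 28.274334 × 1354.708862 = 38303.490678

L=1354.709 V=38303.491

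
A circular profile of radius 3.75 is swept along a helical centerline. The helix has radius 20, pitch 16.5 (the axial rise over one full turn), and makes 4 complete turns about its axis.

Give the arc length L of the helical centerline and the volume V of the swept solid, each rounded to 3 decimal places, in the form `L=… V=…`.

L=506.969 V=22397.218

2πR = 2π·20 = 125.663706
per-turn = √(125.663706² + 16.5²) = √(15791.3670 + 272.25) = √16063.6170 = 126.742325
L = 4 × 126.742325 = 506.969302
V = π·3.75² × L = 44.178647 × 506.969302 = 22397.217654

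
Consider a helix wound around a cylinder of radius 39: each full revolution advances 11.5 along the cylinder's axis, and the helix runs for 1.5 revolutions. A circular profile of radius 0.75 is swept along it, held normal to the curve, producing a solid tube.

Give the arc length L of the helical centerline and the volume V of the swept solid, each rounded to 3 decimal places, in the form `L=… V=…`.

2πR = 2π·39 = 245.044227
per-turn = √(245.044227² + 11.5²) = √(60046.6732 + 132.25) = √60178.9232 = 245.313928
L = 1.5 × 245.313928 = 367.970892
V = π·0.75² × L = 1.767146 × 367.970892 = 650.258241

L=367.971 V=650.258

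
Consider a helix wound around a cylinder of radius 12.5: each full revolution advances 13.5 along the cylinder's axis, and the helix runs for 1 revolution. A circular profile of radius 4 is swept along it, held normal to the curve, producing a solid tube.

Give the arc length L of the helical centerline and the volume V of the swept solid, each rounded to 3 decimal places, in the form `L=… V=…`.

2πR = 2π·12.5 = 78.539816
per-turn = √(78.539816² + 13.5²) = √(6168.5028 + 182.25) = √6350.7528 = 79.691610
L = 1 × 79.691610 = 79.691610
V = π·4² × L = 50.265482 × 79.691610 = 4005.737239

L=79.692 V=4005.737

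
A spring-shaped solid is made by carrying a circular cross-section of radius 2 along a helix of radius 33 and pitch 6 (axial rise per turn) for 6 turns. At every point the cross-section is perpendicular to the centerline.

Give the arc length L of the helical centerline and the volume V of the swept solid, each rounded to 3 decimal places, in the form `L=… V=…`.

L=1244.591 V=15639.997

2πR = 2π·33 = 207.345115
per-turn = √(207.345115² + 6²) = √(42991.9968 + 36) = √43027.9968 = 207.431909
L = 6 × 207.431909 = 1244.591453
V = π·2² × L = 12.566371 × 1244.591453 = 15639.997456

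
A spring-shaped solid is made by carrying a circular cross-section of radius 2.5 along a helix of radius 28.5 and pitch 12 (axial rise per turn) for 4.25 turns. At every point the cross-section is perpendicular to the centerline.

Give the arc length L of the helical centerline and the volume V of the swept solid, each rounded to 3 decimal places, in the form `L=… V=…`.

2πR = 2π·28.5 = 179.070781
per-turn = √(179.070781² + 12²) = √(32066.3447 + 144) = √32210.3447 = 179.472407
L = 4.25 × 179.472407 = 762.757728
V = π·2.5² × L = 19.634954 × 762.757728 = 14976.712961

L=762.758 V=14976.713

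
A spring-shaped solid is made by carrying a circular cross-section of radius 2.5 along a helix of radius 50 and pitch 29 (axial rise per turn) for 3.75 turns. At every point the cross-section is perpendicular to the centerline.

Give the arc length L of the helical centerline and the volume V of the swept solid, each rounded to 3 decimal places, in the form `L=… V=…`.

L=1183.106 V=23230.231

2πR = 2π·50 = 314.159265
per-turn = √(314.159265² + 29²) = √(98696.0440 + 841) = √99537.0440 = 315.494919
L = 3.75 × 315.494919 = 1183.105947
V = π·2.5² × L = 19.634954 × 1183.105947 = 23230.230943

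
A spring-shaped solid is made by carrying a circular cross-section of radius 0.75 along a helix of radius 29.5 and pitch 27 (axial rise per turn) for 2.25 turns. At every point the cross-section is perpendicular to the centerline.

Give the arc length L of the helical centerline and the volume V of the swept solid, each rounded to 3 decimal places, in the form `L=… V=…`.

L=421.448 V=744.760

2πR = 2π·29.5 = 185.353967
per-turn = √(185.353967² + 27²) = √(34356.0929 + 729) = √35085.0929 = 187.310152
L = 2.25 × 187.310152 = 421.447841
V = π·0.75² × L = 1.767146 × 421.447841 = 744.759811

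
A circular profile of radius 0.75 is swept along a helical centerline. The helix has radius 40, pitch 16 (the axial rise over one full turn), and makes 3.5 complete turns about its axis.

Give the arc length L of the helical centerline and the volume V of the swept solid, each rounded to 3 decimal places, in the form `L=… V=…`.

L=881.427 V=1557.610

2πR = 2π·40 = 251.327412
per-turn = √(251.327412² + 16²) = √(63165.4682 + 256) = √63421.4682 = 251.836193
L = 3.5 × 251.836193 = 881.426676
V = π·0.75² × L = 1.767146 × 881.426676 = 1557.609508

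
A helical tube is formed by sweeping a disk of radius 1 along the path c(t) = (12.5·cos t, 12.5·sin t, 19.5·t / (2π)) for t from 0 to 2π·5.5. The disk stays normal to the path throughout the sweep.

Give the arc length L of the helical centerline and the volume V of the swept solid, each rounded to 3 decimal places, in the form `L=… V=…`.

L=445.084 V=1398.273

2πR = 2π·12.5 = 78.539816
per-turn = √(78.539816² + 19.5²) = √(6168.5028 + 380.25) = √6548.7528 = 80.924364
L = 5.5 × 80.924364 = 445.084004
V = π·1² × L = 3.141593 × 445.084004 = 1398.272638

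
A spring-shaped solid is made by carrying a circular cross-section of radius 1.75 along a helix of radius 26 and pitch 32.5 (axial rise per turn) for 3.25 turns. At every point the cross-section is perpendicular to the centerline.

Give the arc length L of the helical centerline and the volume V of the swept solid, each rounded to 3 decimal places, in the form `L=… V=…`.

2πR = 2π·26 = 163.362818
per-turn = √(163.362818² + 32.5²) = √(26687.4103 + 1056.25) = √27743.6603 = 166.564283
L = 3.25 × 166.564283 = 541.333919
V = π·1.75² × L = 9.621128 × 541.333919 = 5208.242656

L=541.334 V=5208.243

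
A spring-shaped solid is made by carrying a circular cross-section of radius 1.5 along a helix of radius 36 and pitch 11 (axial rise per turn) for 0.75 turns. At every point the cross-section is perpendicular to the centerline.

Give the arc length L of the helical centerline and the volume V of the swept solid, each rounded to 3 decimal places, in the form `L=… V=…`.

2πR = 2π·36 = 226.194671
per-turn = √(226.194671² + 11²) = √(51164.0292 + 121) = √51285.0292 = 226.461982
L = 0.75 × 226.461982 = 169.846486
V = π·1.5² × L = 7.068583 × 169.846486 = 1200.574066

L=169.846 V=1200.574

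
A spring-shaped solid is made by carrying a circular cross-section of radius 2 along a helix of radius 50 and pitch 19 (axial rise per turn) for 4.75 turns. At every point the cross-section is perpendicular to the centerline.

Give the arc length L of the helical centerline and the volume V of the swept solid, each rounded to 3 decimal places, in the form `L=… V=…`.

2πR = 2π·50 = 314.159265
per-turn = √(314.159265² + 19²) = √(98696.0440 + 361) = √99057.0440 = 314.733290
L = 4.75 × 314.733290 = 1494.983129
V = π·2² × L = 12.566371 × 1494.983129 = 18786.512059

L=1494.983 V=18786.512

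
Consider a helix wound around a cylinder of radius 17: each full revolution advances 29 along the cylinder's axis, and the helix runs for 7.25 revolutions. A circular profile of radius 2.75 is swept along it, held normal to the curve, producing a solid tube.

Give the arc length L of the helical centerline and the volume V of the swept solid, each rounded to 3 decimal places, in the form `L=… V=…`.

2πR = 2π·17 = 106.814150
per-turn = √(106.814150² + 29²) = √(11409.2627 + 841) = √12250.2627 = 110.680905
L = 7.25 × 110.680905 = 802.436560
V = π·2.75² × L = 23.758294 × 802.436560 = 19064.524060

L=802.437 V=19064.524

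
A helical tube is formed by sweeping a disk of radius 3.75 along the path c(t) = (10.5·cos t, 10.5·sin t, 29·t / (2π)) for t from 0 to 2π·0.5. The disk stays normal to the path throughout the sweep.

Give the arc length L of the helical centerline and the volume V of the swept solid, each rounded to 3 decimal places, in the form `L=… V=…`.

L=36.033 V=1591.887

2πR = 2π·10.5 = 65.973446
per-turn = √(65.973446² + 29²) = √(4352.4955 + 841) = √5193.4955 = 72.065911
L = 0.5 × 72.065911 = 36.032956
V = π·3.75² × L = 44.178647 × 36.032956 = 1591.887212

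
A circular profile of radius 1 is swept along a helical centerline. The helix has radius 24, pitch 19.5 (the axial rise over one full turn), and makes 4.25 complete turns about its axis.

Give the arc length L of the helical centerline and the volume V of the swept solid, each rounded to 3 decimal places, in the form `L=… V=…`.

2πR = 2π·24 = 150.796447
per-turn = √(150.796447² + 19.5²) = √(22739.5685 + 380.25) = √23119.8185 = 152.052026
L = 4.25 × 152.052026 = 646.221110
V = π·1² × L = 3.141593 × 646.221110 = 2030.163490

L=646.221 V=2030.163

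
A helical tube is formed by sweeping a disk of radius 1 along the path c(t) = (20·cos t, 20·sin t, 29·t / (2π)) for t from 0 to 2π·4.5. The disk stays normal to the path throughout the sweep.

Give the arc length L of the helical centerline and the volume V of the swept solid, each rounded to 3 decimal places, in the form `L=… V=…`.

L=580.349 V=1823.221

2πR = 2π·20 = 125.663706
per-turn = √(125.663706² + 29²) = √(15791.3670 + 841) = √16632.3670 = 128.966535
L = 4.5 × 128.966535 = 580.349406
V = π·1² × L = 3.141593 × 580.349406 = 1823.221429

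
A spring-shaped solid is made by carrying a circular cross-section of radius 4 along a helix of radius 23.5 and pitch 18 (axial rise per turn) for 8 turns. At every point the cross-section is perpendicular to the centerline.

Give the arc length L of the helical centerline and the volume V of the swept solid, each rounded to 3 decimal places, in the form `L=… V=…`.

2πR = 2π·23.5 = 147.654855
per-turn = √(147.654855² + 18²) = √(21801.9561 + 324) = √22125.9561 = 148.747962
L = 8 × 148.747962 = 1189.983694
V = π·4² × L = 50.265482 × 1189.983694 = 59815.104492

L=1189.984 V=59815.104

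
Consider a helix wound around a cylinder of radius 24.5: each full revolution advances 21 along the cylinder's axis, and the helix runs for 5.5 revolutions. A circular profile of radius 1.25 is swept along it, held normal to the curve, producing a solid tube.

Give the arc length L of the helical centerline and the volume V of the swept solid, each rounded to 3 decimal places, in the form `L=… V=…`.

2πR = 2π·24.5 = 153.938040
per-turn = √(153.938040² + 21²) = √(23696.9202 + 441) = √24137.9202 = 155.363832
L = 5.5 × 155.363832 = 854.501074
V = π·1.25² × L = 4.908739 × 854.501074 = 4194.522337

L=854.501 V=4194.522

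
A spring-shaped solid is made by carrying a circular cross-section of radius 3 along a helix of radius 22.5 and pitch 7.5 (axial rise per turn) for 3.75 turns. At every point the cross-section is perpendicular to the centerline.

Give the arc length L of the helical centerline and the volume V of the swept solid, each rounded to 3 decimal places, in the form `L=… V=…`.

2πR = 2π·22.5 = 141.371669
per-turn = √(141.371669² + 7.5²) = √(19985.9489 + 56.25) = √20042.1989 = 141.570473
L = 3.75 × 141.570473 = 530.889275
V = π·3² × L = 28.274334 × 530.889275 = 15010.540613

L=530.889 V=15010.541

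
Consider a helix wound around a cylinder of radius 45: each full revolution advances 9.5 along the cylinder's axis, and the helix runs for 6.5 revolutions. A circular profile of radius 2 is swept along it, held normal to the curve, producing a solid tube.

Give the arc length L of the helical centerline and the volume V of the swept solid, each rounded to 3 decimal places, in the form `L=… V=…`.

2πR = 2π·45 = 282.743339
per-turn = √(282.743339² + 9.5²) = √(79943.7956 + 90.25) = √80034.0456 = 282.902891
L = 6.5 × 282.902891 = 1838.868790
V = π·2² × L = 12.566371 × 1838.868790 = 23107.906733

L=1838.869 V=23107.907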